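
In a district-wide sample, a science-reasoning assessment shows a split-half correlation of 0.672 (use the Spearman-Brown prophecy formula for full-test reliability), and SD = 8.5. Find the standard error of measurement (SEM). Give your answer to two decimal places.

3.76

Spearman-Brown: r = 2(0.672) / (1 + 0.672) = 1.3440 / 1.6720 ≈ 0.8038
SEM = 8.5000×√(1 − 0.8038) ≈ 3.7648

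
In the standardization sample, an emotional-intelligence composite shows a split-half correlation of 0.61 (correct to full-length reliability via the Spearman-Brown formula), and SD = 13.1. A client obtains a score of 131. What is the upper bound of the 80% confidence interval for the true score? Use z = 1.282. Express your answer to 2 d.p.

Spearman-Brown: r = 2(0.61) / (1 + 0.61) = 1.220 / 1.610 ≃ 0.758
SEM = 13.100 · √(1 − 0.758) = 13.100 · √0.242 ≃ 13.100 · 0.492 ≃ 6.447
1.282 · SEM ≃ 8.266
Upper limit = 131 + 8.266 ≃ 139.266

139.27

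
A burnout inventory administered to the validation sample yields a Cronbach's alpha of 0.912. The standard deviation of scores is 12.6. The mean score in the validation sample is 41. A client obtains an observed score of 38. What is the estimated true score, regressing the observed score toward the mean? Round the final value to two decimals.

38.26

T̂ = r·X + (1 − r)·M = 0.91200*38 + 0.08800*41 = 34.65600 + 3.60800 ≈ 38.26400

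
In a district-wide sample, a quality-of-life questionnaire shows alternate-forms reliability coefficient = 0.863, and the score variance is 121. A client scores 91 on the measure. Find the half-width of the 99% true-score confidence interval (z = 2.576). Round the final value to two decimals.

σ = 121^(1/2) = 11.00000
SEM = 11.00000*√(1 − 0.86300) ≈ 4.07149
Half-width = 2.576*4.07149 ≈ 10.48815

10.49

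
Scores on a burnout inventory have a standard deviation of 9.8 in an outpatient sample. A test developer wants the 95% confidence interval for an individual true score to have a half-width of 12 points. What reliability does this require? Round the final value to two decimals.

SEM needed = half-width / z = 12/1.96 ≈ 6.1224
Required reliability = 1 − (SEM/SD)² = 1 − 0.3903 ≈ 0.6097

0.61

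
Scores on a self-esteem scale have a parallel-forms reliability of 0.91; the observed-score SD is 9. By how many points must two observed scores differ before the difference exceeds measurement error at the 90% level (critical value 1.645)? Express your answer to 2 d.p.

SEM = 9.000 × √(1 − 0.910) = 9.000 × √0.090 ≈ 9.000 × 0.300 ≈ 2.700
SE_diff = SEM × √2 ≈ 2.700 × 1.414 ≈ 3.818
Smallest detectable difference = 1.645×3.818 ≈ 6.281

6.28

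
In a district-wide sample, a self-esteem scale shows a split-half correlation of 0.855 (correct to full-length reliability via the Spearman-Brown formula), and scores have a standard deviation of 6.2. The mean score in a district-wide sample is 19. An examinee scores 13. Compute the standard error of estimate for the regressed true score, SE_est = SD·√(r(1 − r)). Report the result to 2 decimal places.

r_full = 2·0.855 / (1 + 0.855) ≈ 0.9218
SE_est = SD * √(r(1 − r)) = 6.2000 * √0.0721 ≈ 6.2000 * 0.2684 ≈ 1.6643

1.66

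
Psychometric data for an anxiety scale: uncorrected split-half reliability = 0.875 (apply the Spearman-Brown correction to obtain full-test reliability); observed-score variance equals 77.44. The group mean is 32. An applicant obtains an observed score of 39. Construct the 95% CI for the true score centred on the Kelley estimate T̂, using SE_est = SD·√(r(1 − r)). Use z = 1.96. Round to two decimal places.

[34.23, 42.84]

σ = 77.44^(1/2) = 8.800
Full-length reliability (Spearman-Brown) = 2(0.875)/(1+0.875) ≈ 0.933
T̂ = 0.933(39) + 0.067(32) ≈ 38.533
SE_est = SD × √(r(1 − r)) = 8.800 × √0.062 ≈ 8.800 × 0.249 ≈ 2.195
95% CI: 38.533 ± 4.302 ≈ (34.231, 42.836)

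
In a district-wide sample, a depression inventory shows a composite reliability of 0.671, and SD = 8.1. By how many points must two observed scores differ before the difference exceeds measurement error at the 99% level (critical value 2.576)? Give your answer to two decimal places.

16.93

SEM = 8.100·√(1 − 0.671) ≈ 4.646
Standard error of the difference = 4.646·√2 ≈ 6.570
Minimum reliable difference = 2.576 · SE_diff ≈ 2.576 · 6.570 ≈ 16.926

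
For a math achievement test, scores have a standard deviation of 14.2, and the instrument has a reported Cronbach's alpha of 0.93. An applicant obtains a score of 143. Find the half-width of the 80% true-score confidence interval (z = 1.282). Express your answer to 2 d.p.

SEM = 14.200×√(1 − 0.930) ≈ 3.757
1.282 × SEM ≈ 4.816

4.82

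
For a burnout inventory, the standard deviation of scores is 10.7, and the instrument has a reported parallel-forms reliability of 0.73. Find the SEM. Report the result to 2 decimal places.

5.56

SEM = 10.70000 · √(1 − 0.73000) = 10.70000 · √0.27000 ≈ 10.70000 · 0.51962 ≈ 5.55988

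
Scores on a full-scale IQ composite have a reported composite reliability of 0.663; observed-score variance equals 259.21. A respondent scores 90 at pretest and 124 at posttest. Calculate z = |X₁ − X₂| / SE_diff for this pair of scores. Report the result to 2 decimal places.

SD = √259.21 ≈ 16.1000
SEM = 16.1000 · √(1 − 0.6630) = 16.1000 · √0.3370 ≈ 16.1000 · 0.5805 ≈ 9.3463
SE_diff = √2 · SEM ≈ 13.2177
z = 34 / 13.2177 ≈ 2.5723

2.57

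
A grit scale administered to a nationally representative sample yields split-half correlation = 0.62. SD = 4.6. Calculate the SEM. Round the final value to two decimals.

2.23

r_full = 2·0.62 / (1 + 0.62) ≈ 0.7654
SEM = 4.6000 * √(1 − 0.7654) = 4.6000 * √0.2346 ≈ 4.6000 * 0.4843 ≈ 2.2279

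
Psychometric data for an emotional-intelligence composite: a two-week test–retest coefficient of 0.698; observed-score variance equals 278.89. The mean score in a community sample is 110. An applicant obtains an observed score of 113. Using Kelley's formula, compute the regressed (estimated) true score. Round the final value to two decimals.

112.09

Estimated true score = 0.6980·113 + (1 − 0.6980)·110 ≃ 112.0940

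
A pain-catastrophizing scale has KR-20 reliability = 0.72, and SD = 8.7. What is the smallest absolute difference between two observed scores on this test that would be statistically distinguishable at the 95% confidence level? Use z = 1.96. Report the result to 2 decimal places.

12.76

The standard error of measurement is 8.7000*√(1 − 0.7200) ≈ 8.7000*0.5292 ≈ 4.6036.
SE_diff = √2 * SEM ≈ 6.5105
Minimum reliable difference = 1.96 * SE_diff ≈ 1.96 * 6.5105 ≈ 12.7605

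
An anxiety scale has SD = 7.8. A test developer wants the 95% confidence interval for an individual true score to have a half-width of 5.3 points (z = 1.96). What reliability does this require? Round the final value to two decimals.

0.88

SEM needed = half-width / z = 5.3/1.96 ≈ 2.70408
Required reliability = 1 − (SEM/SD)² = 1 − 0.12019 ≈ 0.87981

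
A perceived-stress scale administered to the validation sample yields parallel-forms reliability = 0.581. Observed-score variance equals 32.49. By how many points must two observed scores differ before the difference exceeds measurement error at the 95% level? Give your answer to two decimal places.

10.23

SD = √32.49 = 5.70000
SEM = 5.70000 * √(1 − 0.58100) = 5.70000 * √0.41900 ≈ 5.70000 * 0.64730 ≈ 3.68962
SE_diff = √2 * SEM ≈ 5.21791
Minimum reliable difference = 1.96 * SE_diff ≈ 1.96 * 5.21791 ≈ 10.22711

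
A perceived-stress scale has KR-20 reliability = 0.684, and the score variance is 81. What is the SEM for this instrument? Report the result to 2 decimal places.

5.06

σ = 81^(1/2) = 9.000
SEM = 9.000*√(1 − 0.684) ≈ 5.059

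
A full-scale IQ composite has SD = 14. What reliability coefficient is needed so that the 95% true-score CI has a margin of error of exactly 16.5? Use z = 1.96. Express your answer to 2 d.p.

0.64

Required SEM = 16.5 / 1.96 ≈ 8.418
Required reliability = 1 − (SEM/SD)² = 1 − 0.362 ≈ 0.638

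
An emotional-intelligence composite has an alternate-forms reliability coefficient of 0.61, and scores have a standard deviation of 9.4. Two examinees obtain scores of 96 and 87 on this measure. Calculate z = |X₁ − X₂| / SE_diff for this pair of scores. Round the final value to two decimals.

1.08

The standard error of measurement is 9.400×√(1 − 0.610) ≈ 9.400×0.624 ≈ 5.870.
SE_diff = SEM × √2 ≈ 5.870 × 1.414 ≈ 8.302
z = 9 / 8.302 ≈ 1.084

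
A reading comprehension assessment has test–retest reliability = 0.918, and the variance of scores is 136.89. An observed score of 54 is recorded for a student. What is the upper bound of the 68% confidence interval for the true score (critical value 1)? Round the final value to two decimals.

SD = √136.89 ≃ 11.70000
SEM = 11.70000 · √(1 − 0.91800) = 11.70000 · √0.08200 ≃ 11.70000 · 0.28636 ≃ 3.35037
Half-width = 1·3.35037 ≃ 3.35037
Upper bound: 54 + 3.35037 = 57.35037

57.35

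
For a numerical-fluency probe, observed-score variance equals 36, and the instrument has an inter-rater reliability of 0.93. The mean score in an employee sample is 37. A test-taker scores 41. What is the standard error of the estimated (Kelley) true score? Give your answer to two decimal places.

1.53

σ = 36^(1/2) = 6.0000
SE_est = SD · √(r(1 − r)) = 6.0000 · √0.0651 ≈ 6.0000 · 0.2551 ≈ 1.5309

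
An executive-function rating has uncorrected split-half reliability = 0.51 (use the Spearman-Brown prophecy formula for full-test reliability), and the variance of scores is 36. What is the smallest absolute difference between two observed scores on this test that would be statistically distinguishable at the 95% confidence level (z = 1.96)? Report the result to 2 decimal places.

SD = √36 = 6.00000
Full-length reliability (Spearman-Brown) = 2(0.51)/(1+0.51) ≈ 0.67550
SEM = 6.00000*√(1 − 0.67550) ≈ 3.41791
SE_diff = √2 * SEM ≈ 4.83366
Minimum reliable difference = 1.96 * SE_diff ≈ 1.96 * 4.83366 ≈ 9.47397

9.47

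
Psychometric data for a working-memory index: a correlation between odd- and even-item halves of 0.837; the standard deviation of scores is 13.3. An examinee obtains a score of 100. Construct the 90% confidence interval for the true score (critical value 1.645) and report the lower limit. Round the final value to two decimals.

Spearman-Brown: r = 2(0.837) / (1 + 0.837) = 1.6740 / 1.8370 ≃ 0.9113
SEM = 13.3000*√(1 − 0.9113) ≃ 3.9618
Margin = 1.645 * 3.9618 ≃ 6.5171
Lower limit = 100 − 6.5171 ≃ 93.4829

93.48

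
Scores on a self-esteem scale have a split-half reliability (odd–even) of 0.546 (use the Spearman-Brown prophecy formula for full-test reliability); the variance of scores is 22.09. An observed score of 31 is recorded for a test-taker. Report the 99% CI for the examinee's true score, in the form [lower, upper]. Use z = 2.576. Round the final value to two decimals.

[24.44, 37.56]

SD = √22.09 ≈ 4.7000
Full-length reliability (Spearman-Brown) = 2(0.546)/(1+0.546) ≈ 0.7063
SEM = 4.7000 × √(1 − 0.7063) = 4.7000 × √0.2937 ≈ 4.7000 × 0.5419 ≈ 2.5470
Margin = 2.576 × 2.5470 ≈ 6.5610
CI = 31 ± 6.5610 → [24.4390, 37.5610]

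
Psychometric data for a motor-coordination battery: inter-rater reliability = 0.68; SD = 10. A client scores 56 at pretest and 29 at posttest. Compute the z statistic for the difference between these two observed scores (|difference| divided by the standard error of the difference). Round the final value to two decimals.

SEM = 10.00000·√(1 − 0.68000) ≈ 5.65685
SE_diff = SEM · √2 ≈ 5.65685 · 1.41421 ≈ 8.00000
z = 27 / 8.00000 ≈ 3.37500

3.38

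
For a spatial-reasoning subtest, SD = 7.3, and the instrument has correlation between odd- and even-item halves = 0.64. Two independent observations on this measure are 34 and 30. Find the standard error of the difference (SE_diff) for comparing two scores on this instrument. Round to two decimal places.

4.84

Spearman-Brown: r = 2(0.64) / (1 + 0.64) = 1.280 / 1.640 ≃ 0.780
SEM = 7.300×√(1 − 0.780) ≃ 3.420
SE_diff = √2 × SEM ≃ 4.837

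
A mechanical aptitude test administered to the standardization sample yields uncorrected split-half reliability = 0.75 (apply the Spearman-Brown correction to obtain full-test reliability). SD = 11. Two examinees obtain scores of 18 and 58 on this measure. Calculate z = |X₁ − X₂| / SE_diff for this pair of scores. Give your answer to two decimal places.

Full-length reliability (Spearman-Brown) = 2(0.75)/(1+0.75) ≃ 0.857
SEM = 11.000·√(1 − 0.857) ≃ 4.158
SE_diff = SEM · √2 ≃ 4.158 · 1.414 ≃ 5.880
z = |18 − 58| / 5.880 = 40 / 5.880 ≃ 6.803

6.80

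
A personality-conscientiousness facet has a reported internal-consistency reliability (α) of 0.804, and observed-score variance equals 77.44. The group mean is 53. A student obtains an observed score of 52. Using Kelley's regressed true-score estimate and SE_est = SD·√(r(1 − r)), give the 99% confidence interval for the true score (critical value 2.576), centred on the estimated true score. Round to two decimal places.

[43.20, 61.19]

SD = √77.44 ≃ 8.8000
T̂ = 0.8040(52) + 0.1960(53) ≃ 52.1960
SE_est = 8.8000·√(0.8040·0.1960) ≃ 3.4933
99% CI: 52.1960 ± 8.9988 ≃ (43.1972, 61.1948)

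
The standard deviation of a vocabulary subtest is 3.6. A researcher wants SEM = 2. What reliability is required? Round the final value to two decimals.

0.69

Required reliability = 1 − (SEM/SD)² = 1 − 0.309 ≈ 0.691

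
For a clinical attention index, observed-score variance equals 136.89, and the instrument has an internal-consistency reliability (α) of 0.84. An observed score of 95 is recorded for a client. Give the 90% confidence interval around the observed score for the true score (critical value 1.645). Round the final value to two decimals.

[87.30, 102.70]

SD = √136.89 = 11.7000
SEM = 11.7000×√(1 − 0.8400) ≃ 4.6800
Margin = 1.645 × 4.6800 ≃ 7.6986
90% CI: 95 ± 7.6986 = [87.3014, 102.6986]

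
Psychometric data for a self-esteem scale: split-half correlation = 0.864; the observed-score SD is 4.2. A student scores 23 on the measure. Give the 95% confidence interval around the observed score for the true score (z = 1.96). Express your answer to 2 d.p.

[20.78, 25.22]

r_full = 2·0.864 / (1 + 0.864) ≈ 0.92704
SEM = 4.20000×√(1 − 0.92704) ≈ 1.13448
Margin = 1.96 × 1.13448 ≈ 2.22358
Interval: (20.77642, 25.22358)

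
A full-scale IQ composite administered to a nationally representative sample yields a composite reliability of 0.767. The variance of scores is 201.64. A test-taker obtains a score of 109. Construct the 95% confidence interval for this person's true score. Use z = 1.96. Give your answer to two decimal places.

[95.57, 122.43]

SD = √201.64 = 14.2000
SEM = 14.2000×√(1 − 0.7670) ≈ 6.8544
1.96 × SEM ≈ 13.4345
95% CI: 109 ± 13.4345 = [95.5655, 122.4345]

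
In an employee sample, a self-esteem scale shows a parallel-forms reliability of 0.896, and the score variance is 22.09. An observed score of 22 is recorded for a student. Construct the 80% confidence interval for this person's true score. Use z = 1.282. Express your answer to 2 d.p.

[20.06, 23.94]

SD = √22.09 = 4.700
SEM = 4.700 × √(1 − 0.896) = 4.700 × √0.104 ≈ 4.700 × 0.322 ≈ 1.516
1.282 × SEM ≈ 1.943
80% CI: 22 ± 1.943 = [20.057, 23.943]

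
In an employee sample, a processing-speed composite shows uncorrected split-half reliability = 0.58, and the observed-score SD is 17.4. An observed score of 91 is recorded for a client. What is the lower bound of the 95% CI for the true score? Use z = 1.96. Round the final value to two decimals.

73.42

Spearman-Brown: r = 2(0.58) / (1 + 0.58) = 1.16000 / 1.58000 ≃ 0.73418
The standard error of measurement is 17.40000*√(1 − 0.73418) ≃ 17.40000*0.51558 ≃ 8.97109.
Half-width = 1.96*8.97109 ≃ 17.58334
Lower limit = 91 − 17.58334 ≃ 73.41666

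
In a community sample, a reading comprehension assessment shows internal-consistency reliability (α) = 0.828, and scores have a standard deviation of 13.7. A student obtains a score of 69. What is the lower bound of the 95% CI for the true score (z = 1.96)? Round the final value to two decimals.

57.86

SEM = 13.70000 * √(1 − 0.82800) = 13.70000 * √0.17200 ≈ 13.70000 * 0.41473 ≈ 5.68178
1.96 * SEM ≈ 11.13630
Lower limit = 69 − 11.13630 ≈ 57.86370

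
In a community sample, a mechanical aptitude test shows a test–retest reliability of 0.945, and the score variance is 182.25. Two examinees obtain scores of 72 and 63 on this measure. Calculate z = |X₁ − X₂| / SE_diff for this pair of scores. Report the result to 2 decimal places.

σ = 182.25^(1/2) = 13.5000
SEM = 13.5000 × √(1 − 0.9450) = 13.5000 × √0.0550 ≃ 13.5000 × 0.2345 ≃ 3.1660
SE_diff = √2 × SEM ≃ 4.4774
z = 9 / 4.4774 ≃ 2.0101

2.01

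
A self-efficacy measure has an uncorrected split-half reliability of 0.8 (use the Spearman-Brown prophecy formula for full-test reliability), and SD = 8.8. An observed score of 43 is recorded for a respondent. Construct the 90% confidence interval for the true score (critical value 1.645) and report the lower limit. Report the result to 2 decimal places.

Spearman-Brown: r = 2(0.8) / (1 + 0.8) = 1.6000 / 1.8000 ≈ 0.8889
SEM = 8.8000×√(1 − 0.8889) ≈ 2.9333
Half-width = 1.645×2.9333 ≈ 4.8253
Lower limit = 43 − 4.8253 ≈ 38.1747

38.17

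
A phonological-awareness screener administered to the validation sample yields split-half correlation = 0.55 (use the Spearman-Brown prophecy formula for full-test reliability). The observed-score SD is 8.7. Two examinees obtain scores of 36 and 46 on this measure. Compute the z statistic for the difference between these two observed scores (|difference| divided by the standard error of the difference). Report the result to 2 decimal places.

Spearman-Brown: r = 2(0.55) / (1 + 0.55) = 1.100 / 1.550 ≈ 0.710
SEM = 8.700 × √(1 − 0.710) = 8.700 × √0.290 ≈ 8.700 × 0.539 ≈ 4.688
SE_diff = SEM × √2 ≈ 4.688 × 1.414 ≈ 6.629
z = 10 / 6.629 ≈ 1.508

1.51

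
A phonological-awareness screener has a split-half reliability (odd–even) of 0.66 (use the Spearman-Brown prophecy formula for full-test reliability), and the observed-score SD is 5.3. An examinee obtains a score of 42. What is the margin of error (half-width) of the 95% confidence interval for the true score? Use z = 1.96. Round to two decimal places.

r_full = 2·0.66 / (1 + 0.66) ≈ 0.795
SEM = 5.300 · √(1 − 0.795) = 5.300 · √0.205 ≈ 5.300 · 0.453 ≈ 2.399
Margin = 1.96 · 2.399 ≈ 4.701

4.70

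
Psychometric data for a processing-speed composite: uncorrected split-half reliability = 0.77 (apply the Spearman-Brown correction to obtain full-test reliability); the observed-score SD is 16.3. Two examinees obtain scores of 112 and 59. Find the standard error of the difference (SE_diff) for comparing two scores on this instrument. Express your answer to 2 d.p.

8.31

Full-length reliability (Spearman-Brown) = 2(0.77)/(1+0.77) ≈ 0.87006
SEM = 16.30000 · √(1 − 0.87006) = 16.30000 · √0.12994 ≈ 16.30000 · 0.36048 ≈ 5.87577
SE_diff = √2 · SEM ≈ 8.30960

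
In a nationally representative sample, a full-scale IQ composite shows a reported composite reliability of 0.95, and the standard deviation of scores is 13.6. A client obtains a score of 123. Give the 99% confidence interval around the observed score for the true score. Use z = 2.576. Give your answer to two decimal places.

SEM = 13.600 · √(1 − 0.950) = 13.600 · √0.050 ≈ 13.600 · 0.224 ≈ 3.041
Margin = 2.576 · 3.041 ≈ 7.834
99% CI: 123 ± 7.834 = [115.166, 130.834]

[115.17, 130.83]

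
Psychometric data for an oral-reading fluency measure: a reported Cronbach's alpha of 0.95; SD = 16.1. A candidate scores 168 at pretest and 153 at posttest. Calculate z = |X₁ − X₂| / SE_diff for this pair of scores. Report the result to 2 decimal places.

2.95

SEM = 16.1000 · √(1 − 0.9500) = 16.1000 · √0.0500 ≈ 16.1000 · 0.2236 ≈ 3.6001
SE_diff = SEM · √2 ≈ 3.6001 · 1.4142 ≈ 5.0913
z = 15 / 5.0913 ≈ 2.9462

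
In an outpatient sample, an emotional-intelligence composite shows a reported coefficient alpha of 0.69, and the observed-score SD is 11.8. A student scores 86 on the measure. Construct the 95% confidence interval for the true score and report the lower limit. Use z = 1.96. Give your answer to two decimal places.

73.12

The standard error of measurement is 11.800*√(1 − 0.690) ≈ 11.800*0.557 ≈ 6.570.
Margin = 1.96 * 6.570 ≈ 12.877
Lower bound: 86 − 12.877 = 73.123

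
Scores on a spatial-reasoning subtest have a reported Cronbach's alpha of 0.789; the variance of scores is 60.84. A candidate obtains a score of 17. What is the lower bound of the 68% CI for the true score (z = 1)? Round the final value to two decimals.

SD = √60.84 ≈ 7.800
The standard error of measurement is 7.800·√(1 − 0.789) ≈ 7.800·0.459 ≈ 3.583.
Half-width = 1·3.583 ≈ 3.583
Lower bound: 17 − 3.583 = 13.417

13.42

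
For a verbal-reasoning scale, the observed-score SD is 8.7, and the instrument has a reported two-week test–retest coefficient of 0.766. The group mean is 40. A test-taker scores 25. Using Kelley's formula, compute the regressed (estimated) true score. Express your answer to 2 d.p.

28.51

T̂ = 0.76600(25) + 0.23400(40) ≈ 28.51000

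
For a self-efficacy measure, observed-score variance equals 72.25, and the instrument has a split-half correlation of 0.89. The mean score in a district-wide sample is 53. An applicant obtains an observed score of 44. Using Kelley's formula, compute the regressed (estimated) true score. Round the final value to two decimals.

44.52

r_full = 2·0.89 / (1 + 0.89) ≈ 0.942
T̂ = 0.942(44) + 0.058(53) ≈ 44.524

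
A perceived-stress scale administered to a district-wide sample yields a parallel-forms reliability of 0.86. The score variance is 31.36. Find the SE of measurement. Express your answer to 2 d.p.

SD = √31.36 = 5.6000
SEM = 5.6000 * √(1 − 0.8600) = 5.6000 * √0.1400 ≃ 5.6000 * 0.3742 ≃ 2.0953

2.10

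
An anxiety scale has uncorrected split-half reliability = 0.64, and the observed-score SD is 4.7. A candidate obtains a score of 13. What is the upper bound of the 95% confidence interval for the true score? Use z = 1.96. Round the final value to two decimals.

17.32

Full-length reliability (Spearman-Brown) = 2(0.64)/(1+0.64) ≈ 0.780
The standard error of measurement is 4.700×√(1 − 0.780) ≈ 4.700×0.469 ≈ 2.202.
Half-width = 1.96×2.202 ≈ 4.316
Upper bound: 13 + 4.316 = 17.316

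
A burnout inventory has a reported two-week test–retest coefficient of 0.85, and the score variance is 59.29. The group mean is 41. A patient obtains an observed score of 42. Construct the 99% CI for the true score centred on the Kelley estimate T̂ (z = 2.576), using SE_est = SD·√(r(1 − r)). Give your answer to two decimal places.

SD = √59.29 ≈ 7.7000
Estimated true score = 0.8500×42 + (1 − 0.8500)×41 ≈ 41.8500
SE_est = SD × √(r(1 − r)) = 7.7000 × √0.1275 ≈ 7.7000 × 0.3571 ≈ 2.7494
99% CI: 41.8500 ± 7.0826 ≈ (34.7674, 48.9326)

[34.77, 48.93]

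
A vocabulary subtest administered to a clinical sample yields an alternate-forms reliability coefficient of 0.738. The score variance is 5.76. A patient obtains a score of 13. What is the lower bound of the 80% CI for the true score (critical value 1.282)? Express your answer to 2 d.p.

11.43

σ = 5.76^(1/2) = 2.400
SEM = 2.400×√(1 − 0.738) ≈ 1.228
1.282 × SEM ≈ 1.575
Lower bound: 13 − 1.575 = 11.425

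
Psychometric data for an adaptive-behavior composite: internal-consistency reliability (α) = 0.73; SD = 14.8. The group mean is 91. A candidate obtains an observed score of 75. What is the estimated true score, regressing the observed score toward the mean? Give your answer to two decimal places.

T̂ = 0.730(75) + 0.270(91) ≃ 79.320

79.32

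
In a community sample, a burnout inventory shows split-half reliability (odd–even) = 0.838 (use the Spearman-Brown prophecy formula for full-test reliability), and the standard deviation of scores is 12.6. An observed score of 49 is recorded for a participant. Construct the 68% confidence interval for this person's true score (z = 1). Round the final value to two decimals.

Full-length reliability (Spearman-Brown) = 2(0.838)/(1+0.838) ≈ 0.9119
SEM = 12.6000×√(1 − 0.9119) ≈ 3.7407
Margin = 1 × 3.7407 ≈ 3.7407
CI = 49 ± 3.7407 → [45.2593, 52.7407]

[45.26, 52.74]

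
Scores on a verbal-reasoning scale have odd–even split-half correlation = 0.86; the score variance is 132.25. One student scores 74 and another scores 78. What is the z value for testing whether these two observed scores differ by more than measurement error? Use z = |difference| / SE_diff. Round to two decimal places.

σ = 132.25^(1/2) = 11.50000
Full-length reliability (Spearman-Brown) = 2(0.86)/(1+0.86) ≈ 0.92473
SEM = 11.50000×√(1 − 0.92473) ≈ 3.15504
Standard error of the difference = 3.15504·√2 ≈ 4.46191
z = 4 / 4.46191 ≈ 0.89648

0.90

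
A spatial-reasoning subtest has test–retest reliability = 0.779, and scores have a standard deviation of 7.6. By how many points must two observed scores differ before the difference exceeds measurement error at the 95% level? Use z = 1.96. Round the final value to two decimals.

9.90

The standard error of measurement is 7.6000*√(1 − 0.7790) ≈ 7.6000*0.4701 ≈ 3.5728.
SE_diff = SEM * √2 ≈ 3.5728 * 1.4142 ≈ 5.0527
Minimum reliable difference = 1.96 * SE_diff ≈ 1.96 * 5.0527 ≈ 9.9033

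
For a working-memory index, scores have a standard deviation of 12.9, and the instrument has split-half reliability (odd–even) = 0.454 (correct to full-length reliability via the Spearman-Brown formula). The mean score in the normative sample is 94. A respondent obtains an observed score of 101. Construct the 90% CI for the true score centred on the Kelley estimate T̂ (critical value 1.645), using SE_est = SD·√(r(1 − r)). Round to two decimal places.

[88.10, 108.65]

r_full = 2·0.454 / (1 + 0.454) ≈ 0.624
T̂ = 0.624(101) + 0.376(94) ≈ 98.371
SE_est = 12.900·√[r(1 − r)] ≈ 6.247
CI = 98.371 ± 1.645 × 6.247 → [88.095, 108.648]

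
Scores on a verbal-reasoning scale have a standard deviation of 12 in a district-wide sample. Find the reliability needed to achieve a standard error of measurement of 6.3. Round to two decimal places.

r = 1 − (6.300/12)² ≈ 1 − 0.276 ≈ 0.724

0.72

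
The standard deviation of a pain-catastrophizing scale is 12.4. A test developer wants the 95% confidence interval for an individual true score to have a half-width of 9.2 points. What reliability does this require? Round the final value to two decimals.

Required SEM = 9.2 / 1.96 ≈ 4.694
Required reliability = 1 − (SEM/SD)² = 1 − 0.143 ≈ 0.857

0.86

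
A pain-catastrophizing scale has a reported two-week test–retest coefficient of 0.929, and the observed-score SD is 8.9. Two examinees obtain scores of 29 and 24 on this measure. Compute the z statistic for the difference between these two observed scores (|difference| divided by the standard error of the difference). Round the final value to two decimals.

1.49

SEM = 8.9000 · √(1 − 0.9290) = 8.9000 · √0.0710 ≈ 8.9000 · 0.2665 ≈ 2.3715
Standard error of the difference = 2.3715·√2 ≈ 3.3538
z = |29 − 24| / 3.3538 = 5 / 3.3538 ≈ 1.4909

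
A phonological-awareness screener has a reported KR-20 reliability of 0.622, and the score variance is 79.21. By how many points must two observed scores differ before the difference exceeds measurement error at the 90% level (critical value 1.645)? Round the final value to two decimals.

SD = √79.21 ≃ 8.900
SEM = 8.900 * √(1 − 0.622) = 8.900 * √0.378 ≃ 8.900 * 0.615 ≃ 5.472
SE_diff = √2 * SEM ≃ 7.738
Minimum reliable difference = 1.645 * SE_diff ≃ 1.645 * 7.738 ≃ 12.730

12.73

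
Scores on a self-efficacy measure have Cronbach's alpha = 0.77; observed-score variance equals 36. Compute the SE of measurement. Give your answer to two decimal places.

σ = 36^(1/2) = 6.000
SEM = 6.000 × √(1 − 0.770) = 6.000 × √0.230 ≈ 6.000 × 0.480 ≈ 2.877

2.88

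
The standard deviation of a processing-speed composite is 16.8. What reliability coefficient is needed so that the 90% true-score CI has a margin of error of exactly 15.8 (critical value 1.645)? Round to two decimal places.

Required SEM = 15.8 / 1.645 ≈ 9.605
r = 1 − (9.605/16.8)² ≈ 1 − 0.327 ≈ 0.673

0.67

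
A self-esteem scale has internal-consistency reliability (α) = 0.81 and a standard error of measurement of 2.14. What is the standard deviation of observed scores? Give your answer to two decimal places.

SD = 2.14 / √(1 − 0.81) ≈ 4.909

4.91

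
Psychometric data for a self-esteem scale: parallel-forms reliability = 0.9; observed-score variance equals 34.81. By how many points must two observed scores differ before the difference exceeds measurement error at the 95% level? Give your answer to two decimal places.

5.17

SD = √34.81 ≈ 5.900
SEM = 5.900 × √(1 − 0.900) = 5.900 × √0.100 ≈ 5.900 × 0.316 ≈ 1.866
SE_diff = SEM × √2 ≈ 1.866 × 1.414 ≈ 2.639
Minimum reliable difference = 1.96 × SE_diff ≈ 1.96 × 2.639 ≈ 5.172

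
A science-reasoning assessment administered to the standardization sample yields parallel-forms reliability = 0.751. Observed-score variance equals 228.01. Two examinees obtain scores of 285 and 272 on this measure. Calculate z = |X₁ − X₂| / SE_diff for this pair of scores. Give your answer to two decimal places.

SD = √228.01 ≈ 15.1000
The standard error of measurement is 15.1000*√(1 − 0.7510) ≈ 15.1000*0.4990 ≈ 7.5349.
Standard error of the difference = 7.5349·√2 ≈ 10.6559
z = 13 / 10.6559 ≈ 1.2200

1.22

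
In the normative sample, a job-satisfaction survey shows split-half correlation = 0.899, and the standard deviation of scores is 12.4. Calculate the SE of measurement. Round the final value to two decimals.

r_full = 2·0.899 / (1 + 0.899) ≈ 0.9468
The standard error of measurement is 12.4000*√(1 − 0.9468) ≈ 12.4000*0.2306 ≈ 2.8597.

2.86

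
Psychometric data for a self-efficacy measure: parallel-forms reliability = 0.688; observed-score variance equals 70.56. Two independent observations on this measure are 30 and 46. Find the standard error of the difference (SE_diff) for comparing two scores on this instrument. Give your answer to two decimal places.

SD = √70.56 = 8.400
SEM = 8.400 × √(1 − 0.688) = 8.400 × √0.312 ≈ 8.400 × 0.559 ≈ 4.692
SE_diff = √2 × SEM ≈ 6.635

6.64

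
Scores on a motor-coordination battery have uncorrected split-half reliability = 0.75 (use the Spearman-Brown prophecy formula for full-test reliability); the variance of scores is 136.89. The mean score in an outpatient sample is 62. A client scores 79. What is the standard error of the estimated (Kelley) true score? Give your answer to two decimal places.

4.09

σ = 136.89^(1/2) = 11.700
Spearman-Brown: r = 2(0.75) / (1 + 0.75) = 1.500 / 1.750 ≈ 0.857
SE_est = 11.700·√[r(1 − r)] ≈ 4.094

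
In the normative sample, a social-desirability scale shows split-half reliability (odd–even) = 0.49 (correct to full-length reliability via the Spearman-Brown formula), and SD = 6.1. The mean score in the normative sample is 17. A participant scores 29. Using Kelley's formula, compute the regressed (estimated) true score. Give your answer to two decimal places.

24.89

Spearman-Brown: r = 2(0.49) / (1 + 0.49) = 0.9800 / 1.4900 ≈ 0.6577
T̂ = r·X + (1 − r)·M = 0.6577*29 + 0.3423*17 ≈ 19.0738 + 5.8188 ≈ 24.8926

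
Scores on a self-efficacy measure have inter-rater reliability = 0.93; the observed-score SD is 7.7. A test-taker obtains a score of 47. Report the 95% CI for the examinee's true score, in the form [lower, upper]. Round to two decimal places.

[43.01, 50.99]

The standard error of measurement is 7.7000·√(1 − 0.9300) ≃ 7.7000·0.2646 ≃ 2.0372.
Half-width = 1.96·2.0372 ≃ 3.9930
95% CI: 47 ± 3.9930 = [43.0070, 50.9930]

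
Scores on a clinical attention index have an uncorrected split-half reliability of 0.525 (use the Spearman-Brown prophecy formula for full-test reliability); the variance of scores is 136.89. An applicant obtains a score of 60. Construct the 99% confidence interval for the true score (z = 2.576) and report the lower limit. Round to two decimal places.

43.18

SD = √136.89 ≈ 11.7000
r_full = 2·0.525 / (1 + 0.525) ≈ 0.6885
SEM = 11.7000 × √(1 − 0.6885) = 11.7000 × √0.3115 ≈ 11.7000 × 0.5581 ≈ 6.5298
2.576 × SEM ≈ 16.8207
Lower limit = 60 − 16.8207 ≈ 43.1793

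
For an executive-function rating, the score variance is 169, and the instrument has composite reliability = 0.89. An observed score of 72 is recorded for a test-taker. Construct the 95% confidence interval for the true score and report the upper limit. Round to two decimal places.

SD = √169 ≈ 13.0000
The standard error of measurement is 13.0000·√(1 − 0.8900) ≈ 13.0000·0.3317 ≈ 4.3116.
Half-width = 1.96·4.3116 ≈ 8.4508
Upper limit = 72 + 8.4508 ≈ 80.4508

80.45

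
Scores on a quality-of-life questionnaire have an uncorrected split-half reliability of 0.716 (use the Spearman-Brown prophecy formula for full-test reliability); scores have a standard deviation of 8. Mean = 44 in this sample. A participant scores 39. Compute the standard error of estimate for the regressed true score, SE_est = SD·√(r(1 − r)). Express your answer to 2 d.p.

2.97

Full-length reliability (Spearman-Brown) = 2(0.716)/(1+0.716) ≃ 0.8345
SE_est = SD * √(r(1 − r)) = 8.0000 * √0.1381 ≃ 8.0000 * 0.3716 ≃ 2.9731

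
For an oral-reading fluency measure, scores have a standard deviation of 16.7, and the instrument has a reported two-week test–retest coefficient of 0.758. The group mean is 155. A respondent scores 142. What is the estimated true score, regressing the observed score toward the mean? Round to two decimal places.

T̂ = 0.758(142) + 0.242(155) ≈ 145.146

145.15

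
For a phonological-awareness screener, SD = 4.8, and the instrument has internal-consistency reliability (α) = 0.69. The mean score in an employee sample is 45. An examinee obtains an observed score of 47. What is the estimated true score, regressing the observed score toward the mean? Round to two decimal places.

T̂ = 0.69000(47) + 0.31000(45) ≈ 46.38000

46.38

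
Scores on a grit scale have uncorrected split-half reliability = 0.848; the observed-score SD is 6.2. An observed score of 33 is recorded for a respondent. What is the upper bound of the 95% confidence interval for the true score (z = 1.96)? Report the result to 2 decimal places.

36.49

r_full = 2·0.848 / (1 + 0.848) ≈ 0.918
SEM = 6.200 × √(1 − 0.918) = 6.200 × √0.082 ≈ 6.200 × 0.287 ≈ 1.778
Half-width = 1.96×1.778 ≈ 3.485
Upper bound: 33 + 3.485 = 36.485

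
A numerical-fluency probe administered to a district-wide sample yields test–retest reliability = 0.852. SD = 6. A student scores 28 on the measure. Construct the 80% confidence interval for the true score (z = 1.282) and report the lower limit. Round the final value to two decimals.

25.04

SEM = 6.000 · √(1 − 0.852) = 6.000 · √0.148 ≈ 6.000 · 0.385 ≈ 2.308
1.282 · SEM ≈ 2.959
Lower limit = 28 − 2.959 ≈ 25.041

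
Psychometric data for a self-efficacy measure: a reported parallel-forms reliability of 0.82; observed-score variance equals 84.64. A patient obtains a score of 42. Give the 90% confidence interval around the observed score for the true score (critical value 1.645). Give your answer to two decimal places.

[35.58, 48.42]

SD = √84.64 = 9.20000
SEM = 9.20000 × √(1 − 0.82000) = 9.20000 × √0.18000 ≈ 9.20000 × 0.42426 ≈ 3.90323
Margin = 1.645 × 3.90323 ≈ 6.42081
CI = 42 ± 6.42081 → [35.57919, 48.42081]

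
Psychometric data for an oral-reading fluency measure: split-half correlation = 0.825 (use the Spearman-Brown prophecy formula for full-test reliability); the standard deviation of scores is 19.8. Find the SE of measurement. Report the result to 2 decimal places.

r_full = 2·0.825 / (1 + 0.825) ≈ 0.9041
SEM = 19.8000 · √(1 − 0.9041) = 19.8000 · √0.0959 ≈ 19.8000 · 0.3097 ≈ 6.1313

6.13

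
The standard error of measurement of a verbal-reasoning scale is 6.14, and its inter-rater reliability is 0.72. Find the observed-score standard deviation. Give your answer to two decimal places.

SD = SEM / √(1 − r) = 6.14 / √0.280 ≈ 6.14 / 0.529 ≈ 11.604

11.60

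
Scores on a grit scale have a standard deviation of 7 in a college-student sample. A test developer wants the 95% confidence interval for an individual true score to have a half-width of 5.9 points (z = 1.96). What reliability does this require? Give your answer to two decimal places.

Required SEM = 5.9 / 1.96 ≃ 3.010
r = 1 − (SEM / SD)² = 1 − (3.010 / 7)² ≃ 1 − 0.185 ≃ 0.815

0.82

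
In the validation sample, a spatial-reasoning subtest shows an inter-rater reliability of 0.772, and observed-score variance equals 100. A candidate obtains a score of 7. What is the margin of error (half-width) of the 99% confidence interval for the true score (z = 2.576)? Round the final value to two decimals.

σ = 100^(1/2) = 10.0000
SEM = 10.0000 × √(1 − 0.7720) = 10.0000 × √0.2280 ≃ 10.0000 × 0.4775 ≃ 4.7749
Half-width = 2.576×4.7749 ≃ 12.3002

12.30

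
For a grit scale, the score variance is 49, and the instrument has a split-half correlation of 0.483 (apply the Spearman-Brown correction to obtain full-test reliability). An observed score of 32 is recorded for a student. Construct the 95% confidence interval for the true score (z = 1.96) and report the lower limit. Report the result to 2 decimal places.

σ = 49^(1/2) = 7.00000
Spearman-Brown: r = 2(0.483) / (1 + 0.483) = 0.96600 / 1.48300 ≃ 0.65138
SEM = 7.00000 × √(1 − 0.65138) = 7.00000 × √0.34862 ≃ 7.00000 × 0.59044 ≃ 4.13307
Half-width = 1.96×4.13307 ≃ 8.10082
Lower bound: 32 − 8.10082 = 23.89918

23.90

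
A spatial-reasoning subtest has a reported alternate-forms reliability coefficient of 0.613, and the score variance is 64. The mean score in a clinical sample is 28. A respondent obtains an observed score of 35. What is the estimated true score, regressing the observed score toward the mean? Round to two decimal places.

32.29

T̂ = r·X + (1 − r)·M = 0.613*35 + 0.387*28 = 21.455 + 10.836 ≈ 32.291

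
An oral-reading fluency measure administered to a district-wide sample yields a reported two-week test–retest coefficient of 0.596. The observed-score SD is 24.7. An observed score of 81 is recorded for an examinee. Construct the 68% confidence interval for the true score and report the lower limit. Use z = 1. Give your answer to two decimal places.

SEM = 24.700 * √(1 − 0.596) = 24.700 * √0.404 ≈ 24.700 * 0.636 ≈ 15.700
Margin = 1 * 15.700 ≈ 15.700
Lower limit = 81 − 15.700 ≈ 65.300

65.30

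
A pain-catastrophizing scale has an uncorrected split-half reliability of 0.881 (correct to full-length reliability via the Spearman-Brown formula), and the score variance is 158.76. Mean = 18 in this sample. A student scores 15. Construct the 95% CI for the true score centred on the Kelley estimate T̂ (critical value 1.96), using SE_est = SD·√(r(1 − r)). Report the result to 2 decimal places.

[9.18, 21.20]

σ = 158.76^(1/2) = 12.60000
Full-length reliability (Spearman-Brown) = 2(0.881)/(1+0.881) ≈ 0.93674
T̂ = r·X + (1 − r)·M = 0.93674*15 + 0.06326*18 ≈ 14.05104 + 1.13876 ≈ 15.18979
SE_est = SD * √(r(1 − r)) = 12.60000 * √0.05926 ≈ 12.60000 * 0.24344 ≈ 3.06731
CI = 15.18979 ± 1.96 * 3.06731 → [9.17786, 21.20173]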